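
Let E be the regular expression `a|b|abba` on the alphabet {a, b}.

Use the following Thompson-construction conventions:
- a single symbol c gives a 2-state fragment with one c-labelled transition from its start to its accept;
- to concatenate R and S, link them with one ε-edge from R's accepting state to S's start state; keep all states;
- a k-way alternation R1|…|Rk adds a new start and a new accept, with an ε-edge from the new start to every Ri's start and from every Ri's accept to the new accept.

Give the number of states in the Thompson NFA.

Recursing over subexpressions:
Each of the 6 symbol leaves contributes a 2-state fragment.
  abba — 8 states
  a|b|abba — 14 states

14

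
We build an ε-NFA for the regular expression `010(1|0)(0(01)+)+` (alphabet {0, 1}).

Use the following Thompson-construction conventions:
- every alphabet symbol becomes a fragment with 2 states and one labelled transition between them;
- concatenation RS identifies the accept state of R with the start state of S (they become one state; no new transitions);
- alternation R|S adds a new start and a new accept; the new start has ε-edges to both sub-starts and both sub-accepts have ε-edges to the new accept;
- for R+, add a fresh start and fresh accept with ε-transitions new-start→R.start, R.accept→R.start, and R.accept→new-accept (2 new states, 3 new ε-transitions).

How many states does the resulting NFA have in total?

16

Building bottom-up:
Each of the 8 symbol leaves contributes a 2-state fragment.
  1|0 — 6 states
  01 — 3 states
  (01)+ — 5 states
  0(01)+ — 6 states
  (0(01)+)+ — 8 states
  010(1|0)(0(01)+)+ — 16 states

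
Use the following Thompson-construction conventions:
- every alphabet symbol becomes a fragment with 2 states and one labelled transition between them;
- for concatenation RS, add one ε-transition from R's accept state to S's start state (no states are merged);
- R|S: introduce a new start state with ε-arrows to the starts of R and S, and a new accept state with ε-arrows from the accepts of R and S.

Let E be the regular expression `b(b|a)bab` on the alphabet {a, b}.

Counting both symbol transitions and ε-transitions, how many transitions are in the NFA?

By structural recursion:
Each of the 6 symbol leaves contributes 1 transition (1 symbol, 0 ε).
  b|a : 6 transitions (2 symbol, 4 ε)
  b(b|a)bab : 14 transitions (6 symbol, 8 ε)

14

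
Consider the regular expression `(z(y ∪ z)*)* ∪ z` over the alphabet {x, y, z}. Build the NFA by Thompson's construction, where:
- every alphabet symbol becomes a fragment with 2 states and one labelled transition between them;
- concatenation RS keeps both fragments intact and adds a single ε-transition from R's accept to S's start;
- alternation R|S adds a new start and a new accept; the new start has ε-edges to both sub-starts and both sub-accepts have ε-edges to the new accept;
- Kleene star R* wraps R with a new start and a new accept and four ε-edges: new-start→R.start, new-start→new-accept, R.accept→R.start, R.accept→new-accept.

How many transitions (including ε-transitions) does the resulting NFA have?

21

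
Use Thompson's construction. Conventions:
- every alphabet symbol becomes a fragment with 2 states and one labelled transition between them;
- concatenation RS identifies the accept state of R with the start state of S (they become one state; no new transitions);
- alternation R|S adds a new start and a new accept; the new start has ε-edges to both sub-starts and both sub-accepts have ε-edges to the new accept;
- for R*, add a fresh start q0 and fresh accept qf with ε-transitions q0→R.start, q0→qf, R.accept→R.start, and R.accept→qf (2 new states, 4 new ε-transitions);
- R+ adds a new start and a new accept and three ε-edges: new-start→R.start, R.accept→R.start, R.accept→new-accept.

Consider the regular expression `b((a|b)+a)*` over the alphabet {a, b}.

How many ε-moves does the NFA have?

11

By structural recursion:
Each of the 4 symbol leaves contributes 0 ε-transitions.
  a|b : 4 ε-transitions
  (a|b)+ : 7 ε-transitions
  (a|b)+a : 7 ε-transitions
  ((a|b)+a)* : 11 ε-transitions
  b((a|b)+a)* : 11 ε-transitions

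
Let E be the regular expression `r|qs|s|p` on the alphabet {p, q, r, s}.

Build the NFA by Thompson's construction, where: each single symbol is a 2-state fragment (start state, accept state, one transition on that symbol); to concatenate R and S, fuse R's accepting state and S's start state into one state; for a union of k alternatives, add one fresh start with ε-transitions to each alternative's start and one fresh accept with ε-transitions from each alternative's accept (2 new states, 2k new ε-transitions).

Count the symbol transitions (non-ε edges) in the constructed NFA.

5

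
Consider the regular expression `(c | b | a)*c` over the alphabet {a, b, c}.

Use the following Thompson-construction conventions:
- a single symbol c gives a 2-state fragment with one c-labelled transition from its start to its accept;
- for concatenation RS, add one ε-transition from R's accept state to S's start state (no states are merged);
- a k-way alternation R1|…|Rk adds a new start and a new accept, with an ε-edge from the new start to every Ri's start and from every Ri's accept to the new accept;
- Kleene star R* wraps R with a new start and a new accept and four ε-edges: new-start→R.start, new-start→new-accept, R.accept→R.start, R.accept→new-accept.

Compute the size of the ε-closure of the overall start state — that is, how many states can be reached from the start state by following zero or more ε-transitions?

Compute the ε-closure size of each fragment's start state recursively; a symbol fragment's start has no outgoing ε-edge, so its closure is just itself (size 1).
  c | b | a : |ε-closure| = 1 + 1 + 1 + 1 = 4 (the new accept is not ε-reachable since no branch accepts ε)
  (c | b | a)* : |ε-closure| = 1 (new start) + 4 (body) + 1 (new accept) = 6
  (c | b | a)*c : |ε-closure| = 6 + 1 = 7 (closure spills across the concat boundary because the left factor accepts ε)

7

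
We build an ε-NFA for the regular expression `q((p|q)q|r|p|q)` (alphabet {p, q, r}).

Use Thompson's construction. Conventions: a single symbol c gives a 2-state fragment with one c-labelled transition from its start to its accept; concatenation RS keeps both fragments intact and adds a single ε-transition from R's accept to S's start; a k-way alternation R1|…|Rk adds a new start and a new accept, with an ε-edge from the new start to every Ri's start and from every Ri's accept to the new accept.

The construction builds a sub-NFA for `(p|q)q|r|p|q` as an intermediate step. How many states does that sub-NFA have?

Fragment for `(p|q)q|r|p|q`:
Each of the 6 symbol leaves contributes a 2-state fragment.
  p|q = 6 states
  (p|q)q = 8 states
  (p|q)q|r|p|q = 16 states

16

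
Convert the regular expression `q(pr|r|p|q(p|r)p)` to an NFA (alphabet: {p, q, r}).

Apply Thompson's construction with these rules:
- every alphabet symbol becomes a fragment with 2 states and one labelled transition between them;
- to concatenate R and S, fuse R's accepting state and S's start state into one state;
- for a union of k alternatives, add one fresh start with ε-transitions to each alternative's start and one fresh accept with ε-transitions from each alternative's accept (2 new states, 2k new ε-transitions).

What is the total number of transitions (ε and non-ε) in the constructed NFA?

21

Bottom-up over the parse tree:
Each of the 9 symbol leaves contributes 1 transition (1 symbol, 0 ε).
  pr = 2 transitions (2 symbol, 0 ε)
  p|r = 6 transitions (2 symbol, 4 ε)
  q(p|r)p = 8 transitions (4 symbol, 4 ε)
  pr|r|p|q(p|r)p = 20 transitions (8 symbol, 12 ε)
  q(pr|r|p|q(p|r)p) = 21 transitions (9 symbol, 12 ε)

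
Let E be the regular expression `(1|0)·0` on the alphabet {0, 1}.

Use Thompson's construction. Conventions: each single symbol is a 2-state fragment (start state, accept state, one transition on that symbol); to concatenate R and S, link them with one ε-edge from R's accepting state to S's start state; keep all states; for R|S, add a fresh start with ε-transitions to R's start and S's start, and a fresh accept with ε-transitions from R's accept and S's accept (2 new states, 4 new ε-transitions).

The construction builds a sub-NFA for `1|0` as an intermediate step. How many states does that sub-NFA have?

6

Fragment for `1|0`:
Each of the 2 symbol leaves contributes a 2-state fragment.
  1|0 : 6 states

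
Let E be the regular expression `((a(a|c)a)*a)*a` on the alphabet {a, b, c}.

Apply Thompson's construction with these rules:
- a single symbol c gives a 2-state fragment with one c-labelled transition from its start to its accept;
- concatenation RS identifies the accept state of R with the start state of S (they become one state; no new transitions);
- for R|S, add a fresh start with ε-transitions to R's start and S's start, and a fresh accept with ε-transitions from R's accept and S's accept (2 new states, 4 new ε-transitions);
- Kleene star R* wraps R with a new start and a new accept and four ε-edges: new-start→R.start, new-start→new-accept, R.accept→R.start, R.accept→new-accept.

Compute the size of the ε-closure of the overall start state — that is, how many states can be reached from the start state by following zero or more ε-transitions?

Compute the ε-closure size of each fragment's start state recursively; a symbol fragment's start has no outgoing ε-edge, so its closure is just itself (size 1).
  a|c → |ε-closure| = 1 + 1 + 1 = 3 (the new accept is not ε-reachable since no branch accepts ε)
  a(a|c)a → same as the first factor's closure: |ε-closure| = 1
  (a(a|c)a)* → new start has ε-edges to the inner start and to the new accept, so |ε-closure| = 2 + 1 = 3
  (a(a|c)a)*a → the left operand accepts ε, so the closure extends into the next operand (the shared merged state is already counted); |ε-closure| = 3 + (1−1) = 3
  ((a(a|c)a)*a)* → |ε-closure| = 1 (new start) + 3 (body) + 1 (new accept) = 5
  ((a(a|c)a)*a)*a → |ε-closure| = 5 + (1−1) = 5 (closure spills across the concat boundary because the left factor accepts ε)

5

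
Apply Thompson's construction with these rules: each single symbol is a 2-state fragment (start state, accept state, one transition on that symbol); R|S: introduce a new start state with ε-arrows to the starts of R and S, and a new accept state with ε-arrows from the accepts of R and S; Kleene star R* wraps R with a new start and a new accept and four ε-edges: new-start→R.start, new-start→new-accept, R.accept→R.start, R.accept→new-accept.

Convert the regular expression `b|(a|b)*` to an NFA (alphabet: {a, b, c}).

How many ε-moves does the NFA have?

Recursing over subexpressions:
Each of the 3 symbol leaves contributes 0 ε-transitions.
  a|b → 4 ε-transitions
  (a|b)* → 8 ε-transitions
  b|(a|b)* → 12 ε-transitions

12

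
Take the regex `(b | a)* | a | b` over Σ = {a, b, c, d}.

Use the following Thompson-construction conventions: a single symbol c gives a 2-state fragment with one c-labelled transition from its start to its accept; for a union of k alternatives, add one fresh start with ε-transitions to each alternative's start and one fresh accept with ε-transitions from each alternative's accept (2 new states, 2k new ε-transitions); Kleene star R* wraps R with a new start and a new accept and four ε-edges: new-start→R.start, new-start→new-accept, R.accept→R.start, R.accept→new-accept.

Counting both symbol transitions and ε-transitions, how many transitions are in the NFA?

18

Per subexpression:
Each of the 4 symbol leaves contributes 1 transition (1 symbol, 0 ε).
  b | a : 6 transitions (2 symbol, 4 ε)
  (b | a)* : 10 transitions (2 symbol, 8 ε)
  (b | a)* | a | b : 18 transitions (4 symbol, 14 ε)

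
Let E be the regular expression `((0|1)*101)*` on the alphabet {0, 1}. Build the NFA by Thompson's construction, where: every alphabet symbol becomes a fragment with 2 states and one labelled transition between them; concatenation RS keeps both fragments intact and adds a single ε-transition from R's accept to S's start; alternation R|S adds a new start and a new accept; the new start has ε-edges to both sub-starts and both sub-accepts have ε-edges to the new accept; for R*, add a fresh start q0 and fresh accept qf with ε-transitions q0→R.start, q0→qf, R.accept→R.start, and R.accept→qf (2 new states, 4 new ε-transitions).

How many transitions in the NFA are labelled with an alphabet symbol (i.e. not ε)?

Building bottom-up:
Each of the 5 symbol leaves contributes exactly 1 symbol transition.
  0|1 — 2 symbol transitions
  (0|1)* — 2 symbol transitions
  (0|1)*101 — 5 symbol transitions
  ((0|1)*101)* — 5 symbol transitions

5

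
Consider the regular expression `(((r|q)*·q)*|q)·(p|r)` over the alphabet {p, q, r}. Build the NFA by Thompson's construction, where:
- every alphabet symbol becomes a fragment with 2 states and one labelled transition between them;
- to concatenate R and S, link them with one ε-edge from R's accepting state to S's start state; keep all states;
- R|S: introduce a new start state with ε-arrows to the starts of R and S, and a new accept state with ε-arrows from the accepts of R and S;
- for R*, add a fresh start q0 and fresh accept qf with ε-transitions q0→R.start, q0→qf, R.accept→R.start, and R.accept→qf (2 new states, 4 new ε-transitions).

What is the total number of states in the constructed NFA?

22

Per subexpression:
Each of the 6 symbol leaves contributes a 2-state fragment.
  r|q = 6 states
  (r|q)* = 8 states
  (r|q)*·q = 10 states
  ((r|q)*·q)* = 12 states
  ((r|q)*·q)*|q = 16 states
  p|r = 6 states
  (((r|q)*·q)*|q)·(p|r) = 22 states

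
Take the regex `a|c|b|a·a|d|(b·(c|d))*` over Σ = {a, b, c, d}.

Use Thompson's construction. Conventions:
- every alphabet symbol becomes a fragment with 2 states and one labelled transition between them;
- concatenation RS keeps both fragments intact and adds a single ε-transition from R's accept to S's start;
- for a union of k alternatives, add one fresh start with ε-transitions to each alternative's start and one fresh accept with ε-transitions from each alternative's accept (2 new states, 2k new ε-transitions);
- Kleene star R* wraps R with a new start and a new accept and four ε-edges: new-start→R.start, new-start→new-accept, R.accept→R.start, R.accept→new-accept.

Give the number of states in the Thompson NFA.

24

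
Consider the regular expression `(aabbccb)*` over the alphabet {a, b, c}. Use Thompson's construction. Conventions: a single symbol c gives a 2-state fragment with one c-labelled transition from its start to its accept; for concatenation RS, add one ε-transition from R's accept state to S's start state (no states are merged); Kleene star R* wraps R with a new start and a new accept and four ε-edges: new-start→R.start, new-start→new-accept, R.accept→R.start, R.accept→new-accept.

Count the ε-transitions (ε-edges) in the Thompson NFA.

10

Recursing over subexpressions:
Each of the 7 symbol leaves contributes 0 ε-transitions.
  aabbccb — 6 ε-transitions
  (aabbccb)* — 10 ε-transitions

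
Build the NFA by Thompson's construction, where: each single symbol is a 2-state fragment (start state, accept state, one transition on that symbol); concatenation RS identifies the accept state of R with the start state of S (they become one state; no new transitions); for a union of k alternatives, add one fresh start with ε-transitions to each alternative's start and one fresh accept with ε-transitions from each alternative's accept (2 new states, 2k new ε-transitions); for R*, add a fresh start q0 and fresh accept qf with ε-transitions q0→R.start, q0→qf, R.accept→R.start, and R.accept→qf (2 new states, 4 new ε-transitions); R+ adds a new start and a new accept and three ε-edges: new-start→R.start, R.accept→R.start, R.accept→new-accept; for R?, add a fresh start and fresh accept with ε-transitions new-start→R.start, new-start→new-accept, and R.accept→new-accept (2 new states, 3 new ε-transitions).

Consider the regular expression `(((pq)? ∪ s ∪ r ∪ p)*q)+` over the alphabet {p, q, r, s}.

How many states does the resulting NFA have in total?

18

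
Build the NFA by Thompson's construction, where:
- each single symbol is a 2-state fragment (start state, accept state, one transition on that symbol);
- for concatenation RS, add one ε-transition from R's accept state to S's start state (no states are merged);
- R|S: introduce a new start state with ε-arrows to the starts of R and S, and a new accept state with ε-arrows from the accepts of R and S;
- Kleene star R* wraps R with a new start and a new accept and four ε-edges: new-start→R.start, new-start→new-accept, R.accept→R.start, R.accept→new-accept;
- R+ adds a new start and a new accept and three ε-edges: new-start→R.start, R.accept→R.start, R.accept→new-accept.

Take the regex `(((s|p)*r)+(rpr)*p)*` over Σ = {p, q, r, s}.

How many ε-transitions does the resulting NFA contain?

Recursing over subexpressions:
Each of the 7 symbol leaves contributes 0 ε-transitions.
  s|p → 4 ε-transitions
  (s|p)* → 8 ε-transitions
  (s|p)*r → 9 ε-transitions
  ((s|p)*r)+ → 12 ε-transitions
  rpr → 2 ε-transitions
  (rpr)* → 6 ε-transitions
  ((s|p)*r)+(rpr)*p → 20 ε-transitions
  (((s|p)*r)+(rpr)*p)* → 24 ε-transitions

24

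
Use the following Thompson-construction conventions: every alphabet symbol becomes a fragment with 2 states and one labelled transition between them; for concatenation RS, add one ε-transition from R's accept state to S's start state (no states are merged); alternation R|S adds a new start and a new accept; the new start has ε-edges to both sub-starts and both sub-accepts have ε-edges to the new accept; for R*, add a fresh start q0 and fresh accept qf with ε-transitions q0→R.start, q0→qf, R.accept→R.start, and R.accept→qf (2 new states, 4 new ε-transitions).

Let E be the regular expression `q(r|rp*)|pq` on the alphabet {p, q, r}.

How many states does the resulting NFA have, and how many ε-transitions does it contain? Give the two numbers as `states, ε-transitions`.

18, 15

Recursing over subexpressions:
Each of the 6 symbol leaves contributes 2 states and 0 ε-transitions.
  p* → 4 states, 4 ε-transitions
  rp* → 6 states, 5 ε-transitions
  r|rp* → 10 states, 9 ε-transitions
  q(r|rp*) → 12 states, 10 ε-transitions
  pq → 4 states, 1 ε-transition
  q(r|rp*)|pq → 18 states, 15 ε-transitions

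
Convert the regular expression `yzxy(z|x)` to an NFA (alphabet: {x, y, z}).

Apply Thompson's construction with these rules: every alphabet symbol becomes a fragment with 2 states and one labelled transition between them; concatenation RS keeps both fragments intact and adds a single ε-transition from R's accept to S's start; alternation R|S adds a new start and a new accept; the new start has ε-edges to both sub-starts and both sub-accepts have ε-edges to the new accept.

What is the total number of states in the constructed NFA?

14

Bottom-up over the parse tree:
Each of the 6 symbol leaves contributes a 2-state fragment.
  z|x → 6 states
  yzxy(z|x) → 14 states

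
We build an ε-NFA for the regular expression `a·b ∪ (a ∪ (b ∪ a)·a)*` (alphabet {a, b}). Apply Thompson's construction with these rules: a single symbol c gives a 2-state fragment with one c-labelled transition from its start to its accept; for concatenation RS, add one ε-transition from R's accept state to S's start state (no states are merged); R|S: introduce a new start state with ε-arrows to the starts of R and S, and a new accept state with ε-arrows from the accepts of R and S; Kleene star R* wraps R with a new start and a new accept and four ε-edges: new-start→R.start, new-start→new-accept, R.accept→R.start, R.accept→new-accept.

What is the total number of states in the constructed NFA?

Per subexpression:
Each of the 6 symbol leaves contributes a 2-state fragment.
  a·b : 4 states
  b ∪ a : 6 states
  (b ∪ a)·a : 8 states
  a ∪ (b ∪ a)·a : 12 states
  (a ∪ (b ∪ a)·a)* : 14 states
  a·b ∪ (a ∪ (b ∪ a)·a)* : 20 states

20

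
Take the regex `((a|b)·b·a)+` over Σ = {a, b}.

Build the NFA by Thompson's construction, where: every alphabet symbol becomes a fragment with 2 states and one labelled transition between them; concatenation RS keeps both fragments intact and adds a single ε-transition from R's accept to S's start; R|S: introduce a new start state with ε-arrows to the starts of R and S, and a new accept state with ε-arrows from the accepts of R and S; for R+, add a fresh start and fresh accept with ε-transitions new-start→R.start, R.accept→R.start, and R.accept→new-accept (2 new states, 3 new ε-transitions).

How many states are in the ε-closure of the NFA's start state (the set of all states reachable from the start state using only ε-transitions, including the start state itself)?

Let C(F) = |ε-closure(F.start)| within fragment F, and note whether F accepts ε. Symbol fragments have C = 1 and do not accept ε. Then:
  a|b → new start ε-reaches every alternative's start; none of them accept ε, so the new accept is not reached: C = 1 + 1 + 1 = 3
  (a|b)·b·a → C equals the left operand's closure size = 3 (its accept is not ε-reachable, so the closure stops there)
  ((a|b)·b·a)+ → C = 1 + 3 = 4 (the body doesn't accept ε, so the new accept is not reached)

4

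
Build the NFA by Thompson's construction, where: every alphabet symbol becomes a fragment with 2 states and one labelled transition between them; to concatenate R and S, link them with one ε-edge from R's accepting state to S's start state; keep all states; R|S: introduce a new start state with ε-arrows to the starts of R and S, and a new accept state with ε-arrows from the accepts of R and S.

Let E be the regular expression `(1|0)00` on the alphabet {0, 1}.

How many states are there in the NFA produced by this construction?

Per subexpression:
Each of the 4 symbol leaves contributes a 2-state fragment.
  1|0 : 6 states
  (1|0)00 : 10 states

10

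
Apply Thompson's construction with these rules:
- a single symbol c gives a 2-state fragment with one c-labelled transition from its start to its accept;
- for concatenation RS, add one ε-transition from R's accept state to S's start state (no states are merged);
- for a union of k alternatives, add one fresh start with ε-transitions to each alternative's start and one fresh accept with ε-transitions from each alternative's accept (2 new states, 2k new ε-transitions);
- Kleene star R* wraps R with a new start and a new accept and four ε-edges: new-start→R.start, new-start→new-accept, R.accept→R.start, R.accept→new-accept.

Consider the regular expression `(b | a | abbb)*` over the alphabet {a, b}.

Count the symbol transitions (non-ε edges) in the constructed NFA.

By structural recursion:
Each of the 6 symbol leaves contributes exactly 1 symbol transition.
  abbb → 4 symbol transitions
  b | a | abbb → 6 symbol transitions
  (b | a | abbb)* → 6 symbol transitions

6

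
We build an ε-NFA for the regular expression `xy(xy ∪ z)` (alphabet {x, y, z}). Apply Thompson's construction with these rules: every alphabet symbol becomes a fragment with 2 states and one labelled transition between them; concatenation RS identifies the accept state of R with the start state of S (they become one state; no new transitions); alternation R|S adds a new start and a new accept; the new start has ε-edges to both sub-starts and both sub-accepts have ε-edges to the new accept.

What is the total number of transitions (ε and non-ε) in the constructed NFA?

9

By structural recursion:
Each of the 5 symbol leaves contributes 1 transition (1 symbol, 0 ε).
  xy — 2 transitions (2 symbol, 0 ε)
  xy ∪ z — 7 transitions (3 symbol, 4 ε)
  xy(xy ∪ z) — 9 transitions (5 symbol, 4 ε)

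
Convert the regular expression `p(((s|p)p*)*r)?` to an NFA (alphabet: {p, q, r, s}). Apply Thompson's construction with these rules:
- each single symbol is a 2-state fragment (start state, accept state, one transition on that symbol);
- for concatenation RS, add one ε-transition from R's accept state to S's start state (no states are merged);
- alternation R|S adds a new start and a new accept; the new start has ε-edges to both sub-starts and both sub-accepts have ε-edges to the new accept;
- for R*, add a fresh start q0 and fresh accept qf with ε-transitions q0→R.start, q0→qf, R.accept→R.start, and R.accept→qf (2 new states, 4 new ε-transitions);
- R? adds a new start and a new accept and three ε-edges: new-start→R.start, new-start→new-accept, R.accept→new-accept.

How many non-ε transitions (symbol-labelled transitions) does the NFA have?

Recursing over subexpressions:
Each of the 5 symbol leaves contributes exactly 1 symbol transition.
  s|p → 2 symbol transitions
  p* → 1 symbol transition
  (s|p)p* → 3 symbol transitions
  ((s|p)p*)* → 3 symbol transitions
  ((s|p)p*)*r → 4 symbol transitions
  (((s|p)p*)*r)? → 4 symbol transitions
  p(((s|p)p*)*r)? → 5 symbol transitions

5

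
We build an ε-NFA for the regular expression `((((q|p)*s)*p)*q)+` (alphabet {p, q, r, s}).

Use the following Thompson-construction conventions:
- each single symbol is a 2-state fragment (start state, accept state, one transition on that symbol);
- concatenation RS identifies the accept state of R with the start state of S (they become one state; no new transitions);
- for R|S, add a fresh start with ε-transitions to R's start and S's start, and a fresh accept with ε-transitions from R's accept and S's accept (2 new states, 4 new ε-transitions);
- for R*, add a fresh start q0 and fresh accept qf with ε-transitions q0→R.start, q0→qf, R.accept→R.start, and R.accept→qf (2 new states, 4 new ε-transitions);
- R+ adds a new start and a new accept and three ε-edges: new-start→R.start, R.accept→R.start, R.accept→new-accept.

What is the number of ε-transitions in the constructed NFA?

Per subexpression:
Each of the 5 symbol leaves contributes 0 ε-transitions.
  q|p — 4 ε-transitions
  (q|p)* — 8 ε-transitions
  (q|p)*s — 8 ε-transitions
  ((q|p)*s)* — 12 ε-transitions
  ((q|p)*s)*p — 12 ε-transitions
  (((q|p)*s)*p)* — 16 ε-transitions
  (((q|p)*s)*p)*q — 16 ε-transitions
  ((((q|p)*s)*p)*q)+ — 19 ε-transitions

19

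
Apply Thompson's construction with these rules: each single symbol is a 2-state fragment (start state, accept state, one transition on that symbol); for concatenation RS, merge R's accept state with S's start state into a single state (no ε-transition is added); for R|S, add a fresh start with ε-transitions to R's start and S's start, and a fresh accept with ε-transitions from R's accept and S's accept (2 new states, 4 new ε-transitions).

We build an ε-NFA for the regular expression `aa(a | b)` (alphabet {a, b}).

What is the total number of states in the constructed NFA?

Bottom-up over the parse tree:
Each of the 4 symbol leaves contributes a 2-state fragment.
  a | b — 6 states
  aa(a | b) — 8 states

8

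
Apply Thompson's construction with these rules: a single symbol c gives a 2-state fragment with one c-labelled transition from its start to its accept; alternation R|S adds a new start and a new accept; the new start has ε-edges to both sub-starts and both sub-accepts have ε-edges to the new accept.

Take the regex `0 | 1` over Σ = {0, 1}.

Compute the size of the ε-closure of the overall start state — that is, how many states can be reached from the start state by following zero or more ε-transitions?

Compute the ε-closure size of each fragment's start state recursively; a symbol fragment's start has no outgoing ε-edge, so its closure is just itself (size 1).
  0 | 1 : C = 1 + 1 + 1 = 3 (the new accept is not ε-reachable since no branch accepts ε)

3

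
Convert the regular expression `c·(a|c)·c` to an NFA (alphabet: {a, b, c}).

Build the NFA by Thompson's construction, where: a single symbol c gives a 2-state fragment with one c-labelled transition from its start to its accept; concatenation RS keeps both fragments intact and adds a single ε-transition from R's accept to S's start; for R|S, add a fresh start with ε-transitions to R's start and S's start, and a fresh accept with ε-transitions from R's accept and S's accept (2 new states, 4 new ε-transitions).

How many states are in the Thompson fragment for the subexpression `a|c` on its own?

Fragment for `a|c`:
Each of the 2 symbol leaves contributes a 2-state fragment.
  a|c → 6 states

6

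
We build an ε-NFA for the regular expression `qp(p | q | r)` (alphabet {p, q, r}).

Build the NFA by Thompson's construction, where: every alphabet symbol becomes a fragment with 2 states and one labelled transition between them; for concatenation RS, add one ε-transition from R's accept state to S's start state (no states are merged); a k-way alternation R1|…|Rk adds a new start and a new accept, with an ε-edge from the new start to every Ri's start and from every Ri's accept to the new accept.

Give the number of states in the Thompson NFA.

By structural recursion:
Each of the 5 symbol leaves contributes a 2-state fragment.
  p | q | r = 8 states
  qp(p | q | r) = 12 states

12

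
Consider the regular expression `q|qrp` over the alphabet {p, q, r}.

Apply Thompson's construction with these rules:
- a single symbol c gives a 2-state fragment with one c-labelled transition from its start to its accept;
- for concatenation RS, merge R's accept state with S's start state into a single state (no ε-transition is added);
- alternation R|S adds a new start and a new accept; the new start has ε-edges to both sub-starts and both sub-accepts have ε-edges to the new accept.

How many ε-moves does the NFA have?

Building bottom-up:
Each of the 4 symbol leaves contributes 0 ε-transitions.
  qrp = 0 ε-transitions
  q|qrp = 4 ε-transitions

4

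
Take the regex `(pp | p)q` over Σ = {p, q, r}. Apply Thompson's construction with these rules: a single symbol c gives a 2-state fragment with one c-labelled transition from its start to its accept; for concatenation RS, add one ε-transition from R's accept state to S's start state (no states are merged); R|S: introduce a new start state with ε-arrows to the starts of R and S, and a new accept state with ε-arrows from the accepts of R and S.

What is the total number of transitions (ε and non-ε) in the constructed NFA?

10

Recursing over subexpressions:
Each of the 4 symbol leaves contributes 1 transition (1 symbol, 0 ε).
  pp = 3 transitions (2 symbol, 1 ε)
  pp | p = 8 transitions (3 symbol, 5 ε)
  (pp | p)q = 10 transitions (4 symbol, 6 ε)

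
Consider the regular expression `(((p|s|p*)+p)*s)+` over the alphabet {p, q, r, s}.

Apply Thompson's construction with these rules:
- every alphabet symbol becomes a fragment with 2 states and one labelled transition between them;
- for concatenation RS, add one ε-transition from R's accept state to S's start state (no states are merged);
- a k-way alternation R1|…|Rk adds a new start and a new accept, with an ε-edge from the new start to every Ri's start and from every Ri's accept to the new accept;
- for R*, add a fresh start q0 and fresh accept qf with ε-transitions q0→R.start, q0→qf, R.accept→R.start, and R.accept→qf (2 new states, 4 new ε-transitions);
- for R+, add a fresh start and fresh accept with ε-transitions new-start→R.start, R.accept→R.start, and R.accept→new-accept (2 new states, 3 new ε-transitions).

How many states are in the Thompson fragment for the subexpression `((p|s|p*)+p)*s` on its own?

Fragment for `((p|s|p*)+p)*s`:
Each of the 5 symbol leaves contributes a 2-state fragment.
  p* — 4 states
  p|s|p* — 10 states
  (p|s|p*)+ — 12 states
  (p|s|p*)+p — 14 states
  ((p|s|p*)+p)* — 16 states
  ((p|s|p*)+p)*s — 18 states

18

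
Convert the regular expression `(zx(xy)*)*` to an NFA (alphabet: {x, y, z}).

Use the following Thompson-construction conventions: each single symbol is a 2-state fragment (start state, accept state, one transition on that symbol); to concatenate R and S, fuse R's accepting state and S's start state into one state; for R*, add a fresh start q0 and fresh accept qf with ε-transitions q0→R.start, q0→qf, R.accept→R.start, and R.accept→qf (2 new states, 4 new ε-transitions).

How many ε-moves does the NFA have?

8

Per subexpression:
Each of the 4 symbol leaves contributes 0 ε-transitions.
  xy : 0 ε-transitions
  (xy)* : 4 ε-transitions
  zx(xy)* : 4 ε-transitions
  (zx(xy)*)* : 8 ε-transitions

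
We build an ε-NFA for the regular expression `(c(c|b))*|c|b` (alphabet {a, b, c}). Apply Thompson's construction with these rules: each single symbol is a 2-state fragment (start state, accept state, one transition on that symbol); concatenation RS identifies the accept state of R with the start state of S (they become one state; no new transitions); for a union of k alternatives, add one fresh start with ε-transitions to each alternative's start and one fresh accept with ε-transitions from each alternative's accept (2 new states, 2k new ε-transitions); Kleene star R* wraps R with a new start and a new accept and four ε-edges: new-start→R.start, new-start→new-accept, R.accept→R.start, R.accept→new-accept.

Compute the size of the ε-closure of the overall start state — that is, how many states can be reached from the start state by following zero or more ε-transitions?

Let C(F) = |ε-closure(F.start)| within fragment F, and note whether F accepts ε. Symbol fragments have C = 1 and do not accept ε. Then:
  c|b — |closure| = 1 + 1 + 1 = 3 (the new accept is not ε-reachable since no branch accepts ε)
  c(c|b) — same as the first factor's closure: |closure| = 1
  (c(c|b))* — the star's fresh start ε-reaches both the body's start and the fresh accept: |closure| = 2 + 1 = 3
  (c(c|b))*|c|b — new start ε-reaches every alternative's start; at least one alternative accepts ε, so the union's new accept is reached too: |closure| = 1 + 3 + 1 + 1 + 1 = 7

7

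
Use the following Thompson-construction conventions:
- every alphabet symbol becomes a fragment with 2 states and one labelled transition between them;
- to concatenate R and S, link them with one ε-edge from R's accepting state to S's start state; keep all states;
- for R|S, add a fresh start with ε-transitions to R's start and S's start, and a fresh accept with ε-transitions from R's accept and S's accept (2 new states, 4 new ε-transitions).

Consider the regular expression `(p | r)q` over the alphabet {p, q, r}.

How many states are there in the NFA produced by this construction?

Building bottom-up:
Each of the 3 symbol leaves contributes a 2-state fragment.
  p | r = 6 states
  (p | r)q = 8 states

8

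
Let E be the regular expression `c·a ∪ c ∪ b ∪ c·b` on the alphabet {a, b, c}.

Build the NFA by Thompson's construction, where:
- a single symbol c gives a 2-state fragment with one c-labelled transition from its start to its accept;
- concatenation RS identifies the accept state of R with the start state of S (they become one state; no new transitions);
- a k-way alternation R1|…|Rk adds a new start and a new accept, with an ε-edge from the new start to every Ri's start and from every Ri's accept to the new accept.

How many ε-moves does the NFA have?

8

Building bottom-up:
Each of the 6 symbol leaves contributes 0 ε-transitions.
  c·a : 0 ε-transitions
  c·b : 0 ε-transitions
  c·a ∪ c ∪ b ∪ c·b : 8 ε-transitions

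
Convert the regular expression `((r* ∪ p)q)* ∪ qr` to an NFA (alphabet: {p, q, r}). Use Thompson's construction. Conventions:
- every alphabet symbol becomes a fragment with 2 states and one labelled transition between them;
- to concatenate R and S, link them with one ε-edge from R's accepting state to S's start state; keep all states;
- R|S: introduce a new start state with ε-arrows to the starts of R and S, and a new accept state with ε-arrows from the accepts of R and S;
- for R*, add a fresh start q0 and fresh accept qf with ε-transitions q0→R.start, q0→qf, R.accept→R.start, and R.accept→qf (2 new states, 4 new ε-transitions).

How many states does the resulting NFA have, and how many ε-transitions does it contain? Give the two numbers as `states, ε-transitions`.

Bottom-up over the parse tree:
Each of the 5 symbol leaves contributes 2 states and 0 ε-transitions.
  r* = 4 states, 4 ε-transitions
  r* ∪ p = 8 states, 8 ε-transitions
  (r* ∪ p)q = 10 states, 9 ε-transitions
  ((r* ∪ p)q)* = 12 states, 13 ε-transitions
  qr = 4 states, 1 ε-transition
  ((r* ∪ p)q)* ∪ qr = 18 states, 18 ε-transitions

18, 18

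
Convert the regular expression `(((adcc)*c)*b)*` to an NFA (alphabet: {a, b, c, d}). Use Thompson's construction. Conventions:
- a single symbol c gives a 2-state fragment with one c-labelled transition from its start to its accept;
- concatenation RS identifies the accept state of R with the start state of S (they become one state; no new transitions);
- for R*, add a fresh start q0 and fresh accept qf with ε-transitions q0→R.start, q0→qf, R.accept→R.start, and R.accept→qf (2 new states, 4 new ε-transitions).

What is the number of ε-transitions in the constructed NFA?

Recursing over subexpressions:
Each of the 6 symbol leaves contributes 0 ε-transitions.
  adcc = 0 ε-transitions
  (adcc)* = 4 ε-transitions
  (adcc)*c = 4 ε-transitions
  ((adcc)*c)* = 8 ε-transitions
  ((adcc)*c)*b = 8 ε-transitions
  (((adcc)*c)*b)* = 12 ε-transitions

12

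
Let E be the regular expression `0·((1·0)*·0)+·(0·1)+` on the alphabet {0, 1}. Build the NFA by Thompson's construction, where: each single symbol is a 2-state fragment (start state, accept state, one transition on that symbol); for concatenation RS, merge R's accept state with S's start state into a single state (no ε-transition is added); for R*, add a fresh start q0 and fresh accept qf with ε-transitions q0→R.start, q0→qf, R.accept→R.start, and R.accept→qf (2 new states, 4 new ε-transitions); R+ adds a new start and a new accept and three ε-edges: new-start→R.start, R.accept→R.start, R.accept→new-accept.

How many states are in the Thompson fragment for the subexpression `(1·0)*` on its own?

5

Fragment for `(1·0)*`:
Each of the 2 symbol leaves contributes a 2-state fragment.
  1·0 = 3 states
  (1·0)* = 5 states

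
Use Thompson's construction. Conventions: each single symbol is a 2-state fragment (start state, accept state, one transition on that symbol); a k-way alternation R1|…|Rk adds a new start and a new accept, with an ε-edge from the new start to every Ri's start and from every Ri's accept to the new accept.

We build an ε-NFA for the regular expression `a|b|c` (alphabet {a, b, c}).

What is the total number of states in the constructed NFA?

Building bottom-up:
Each of the 3 symbol leaves contributes a 2-state fragment.
  a|b|c : 8 states

8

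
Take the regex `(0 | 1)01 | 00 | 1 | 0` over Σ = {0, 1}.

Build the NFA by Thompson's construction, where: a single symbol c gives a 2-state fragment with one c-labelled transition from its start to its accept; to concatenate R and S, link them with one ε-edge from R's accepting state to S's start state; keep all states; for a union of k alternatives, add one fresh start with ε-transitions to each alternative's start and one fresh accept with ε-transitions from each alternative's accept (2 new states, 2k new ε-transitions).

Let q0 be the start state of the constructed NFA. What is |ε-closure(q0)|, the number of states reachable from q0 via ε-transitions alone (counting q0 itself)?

7

Work bottom-up. For each fragment F, track |ε-closure(F.start)| and whether F's accept lies in that closure (i.e. whether F accepts ε). A single-symbol fragment has closure size 1 and does not accept ε.
  0 | 1 : C = 1 + 1 + 1 = 3 (the new accept is not ε-reachable since no branch accepts ε)
  (0 | 1)01 : same as the first factor's closure: C = 3
  00 : C equals the left operand's closure size = 1 (its accept is not ε-reachable, so the closure stops there)
  (0 | 1)01 | 00 | 1 | 0 : C = 1 + 3 + 1 + 1 + 1 = 7 (the new accept is not ε-reachable since no branch accepts ε)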